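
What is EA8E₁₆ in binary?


Each hex digit → 4 binary bits:
  E = 1110
  A = 1010
  8 = 1000
  E = 1110
Concatenate: 1110 1010 1000 1110
= 1110101010001110


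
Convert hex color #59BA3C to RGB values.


Hex: #59BA3C
R = 59₁₆ = 89
G = BA₁₆ = 186
B = 3C₁₆ = 60
= RGB(89, 186, 60)


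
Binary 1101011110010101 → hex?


Group into 4-bit nibbles: 1101011110010101
  1101 = D
  0111 = 7
  1001 = 9
  0101 = 5
= 0xD795


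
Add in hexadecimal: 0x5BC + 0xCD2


Align and add column by column (LSB to MSB, each column mod 16 with carry):
  05BC
+ 0CD2
  ----
  col 0: C(12) + 2(2) + 0 (carry in) = 14 → E(14), carry out 0
  col 1: B(11) + D(13) + 0 (carry in) = 24 → 8(8), carry out 1
  col 2: 5(5) + C(12) + 1 (carry in) = 18 → 2(2), carry out 1
  col 3: 0(0) + 0(0) + 1 (carry in) = 1 → 1(1), carry out 0
Reading digits MSB→LSB: 128E
Strip leading zeros: 128E
= 0x128E


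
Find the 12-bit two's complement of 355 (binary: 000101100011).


Original: 000101100011
Step 1 - Invert all bits: 111010011100
Step 2 - Add 1: 111010011100 + 1
= 111010011101 (represents -355)


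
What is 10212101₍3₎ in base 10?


Positional values (base 3):
  1 × 3^0 = 1 × 1 = 1
  0 × 3^1 = 0 × 3 = 0
  1 × 3^2 = 1 × 9 = 9
  2 × 3^3 = 2 × 27 = 54
  1 × 3^4 = 1 × 81 = 81
  2 × 3^5 = 2 × 243 = 486
  0 × 3^6 = 0 × 729 = 0
  1 × 3^7 = 1 × 2187 = 2187
Sum = 1 + 0 + 9 + 54 + 81 + 486 + 0 + 2187
= 2818


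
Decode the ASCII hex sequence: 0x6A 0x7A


Codes (hex): 0x6A 0x7A
Per-code ASCII lookup:
  0x6A = 106  (range 97-122: lowercase, 106 - 97 = 9) → 'j'
  0x7A = 122  (range 97-122: lowercase, 122 - 97 = 25) → 'z'
= 'jz'


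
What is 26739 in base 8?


Divide by 8 repeatedly:
26739 ÷ 8 = 3342 remainder 3
3342 ÷ 8 = 417 remainder 6
417 ÷ 8 = 52 remainder 1
52 ÷ 8 = 6 remainder 4
6 ÷ 8 = 0 remainder 6
Reading remainders bottom-up:
= 0o64163


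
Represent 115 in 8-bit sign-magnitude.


Sign bit: 0 (positive)
Magnitude: 115 = 1110011
= 01110011


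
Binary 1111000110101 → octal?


Group into 3-bit groups: 001111000110101
  001 = 1
  111 = 7
  000 = 0
  110 = 6
  101 = 5
= 0o17065


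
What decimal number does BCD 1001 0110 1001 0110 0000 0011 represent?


Each 4-bit group → digit:
  1001 → 9
  0110 → 6
  1001 → 9
  0110 → 6
  0000 → 0
  0011 → 3
= 969603


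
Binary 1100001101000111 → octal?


Group into 3-bit groups: 001100001101000111
  001 = 1
  100 = 4
  001 = 1
  101 = 5
  000 = 0
  111 = 7
= 0o141507


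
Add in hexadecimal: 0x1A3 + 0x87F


Align and add column by column (LSB to MSB, each column mod 16 with carry):
  01A3
+ 087F
  ----
  col 0: 3(3) + F(15) + 0 (carry in) = 18 → 2(2), carry out 1
  col 1: A(10) + 7(7) + 1 (carry in) = 18 → 2(2), carry out 1
  col 2: 1(1) + 8(8) + 1 (carry in) = 10 → A(10), carry out 0
  col 3: 0(0) + 0(0) + 0 (carry in) = 0 → 0(0), carry out 0
Reading digits MSB→LSB: 0A22
Strip leading zeros: A22
= 0xA22


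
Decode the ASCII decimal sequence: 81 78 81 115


Codes (decimal): 81 78 81 115
Per-code ASCII lookup:
  81  (range 65-90: uppercase, 81 - 65 = 16) → 'Q'
  78  (range 65-90: uppercase, 78 - 65 = 13) → 'N'
  81  (range 65-90: uppercase, 81 - 65 = 16) → 'Q'
  115  (range 97-122: lowercase, 115 - 97 = 18) → 's'
= 'QNQs'


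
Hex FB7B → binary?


Each hex digit → 4 binary bits:
  F = 1111
  B = 1011
  7 = 0111
  B = 1011
Concatenate: 1111 1011 0111 1011
= 1111101101111011


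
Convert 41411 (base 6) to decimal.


Positional values (base 6):
  1 × 6^0 = 1 × 1 = 1
  1 × 6^1 = 1 × 6 = 6
  4 × 6^2 = 4 × 36 = 144
  1 × 6^3 = 1 × 216 = 216
  4 × 6^4 = 4 × 1296 = 5184
Sum = 1 + 6 + 144 + 216 + 5184
= 5551


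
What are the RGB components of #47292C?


Hex: #47292C
R = 47₁₆ = 71
G = 29₁₆ = 41
B = 2C₁₆ = 44
= RGB(71, 41, 44)


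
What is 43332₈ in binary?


Each octal digit → 3 binary bits:
  4 = 100
  3 = 011
  3 = 011
  3 = 011
  2 = 010
Concatenate: 100 011 011 011 010
= 100011011011010


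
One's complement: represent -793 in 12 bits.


Original: 001100011001
Invert all bits:
  bit 0: 0 → 1
  bit 1: 0 → 1
  bit 2: 1 → 0
  bit 3: 1 → 0
  bit 4: 0 → 1
  bit 5: 0 → 1
  bit 6: 0 → 1
  bit 7: 1 → 0
  bit 8: 1 → 0
  bit 9: 0 → 1
  bit 10: 0 → 1
  bit 11: 1 → 0
= 110011100110


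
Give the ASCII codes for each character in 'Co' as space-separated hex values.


String: 'Co'  (2 characters)
Per-character ASCII lookup:
  'C': uppercase starts at 65: 'C' = 65 + 2 = 67 → 0x43
  'o': lowercase starts at 97: 'o' = 97 + 14 = 111 → 0x6F
= 0x43 0x6F


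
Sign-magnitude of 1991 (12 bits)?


Sign bit: 0 (positive)
Magnitude: 1991 = 11111000111
= 011111000111


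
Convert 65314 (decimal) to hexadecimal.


Divide by 16 repeatedly:
65314 ÷ 16 = 4082 remainder 2 (2)
4082 ÷ 16 = 255 remainder 2 (2)
255 ÷ 16 = 15 remainder 15 (F)
15 ÷ 16 = 0 remainder 15 (F)
Reading remainders bottom-up:
= 0xFF22


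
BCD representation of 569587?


Each digit → 4-bit binary:
  5 → 0101
  6 → 0110
  9 → 1001
  5 → 0101
  8 → 1000
  7 → 0111
= 0101 0110 1001 0101 1000 0111


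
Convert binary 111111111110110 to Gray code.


Binary: 111111111110110
Gray code: G = B XOR (B >> 1)
B >> 1 = 011111111111011
111111111110110 XOR 011111111111011:
  1 XOR 0 = 1
  1 XOR 1 = 0
  1 XOR 1 = 0
  1 XOR 1 = 0
  1 XOR 1 = 0
  1 XOR 1 = 0
  1 XOR 1 = 0
  1 XOR 1 = 0
  1 XOR 1 = 0
  1 XOR 1 = 0
  1 XOR 1 = 0
  0 XOR 1 = 1
  1 XOR 0 = 1
  1 XOR 1 = 0
  0 XOR 1 = 1
= 100000000001101


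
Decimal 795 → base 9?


Divide by 9 repeatedly:
795 ÷ 9 = 88 remainder 3
88 ÷ 9 = 9 remainder 7
9 ÷ 9 = 1 remainder 0
1 ÷ 9 = 0 remainder 1
Reading remainders bottom-up:
= 1073


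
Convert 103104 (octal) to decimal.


Positional values:
Position 0: 4 × 8^0 = 4
Position 1: 0 × 8^1 = 0
Position 2: 1 × 8^2 = 64
Position 3: 3 × 8^3 = 1536
Position 4: 0 × 8^4 = 0
Position 5: 1 × 8^5 = 32768
Sum = 4 + 0 + 64 + 1536 + 0 + 32768
= 34372


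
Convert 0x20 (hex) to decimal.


Positional values:
Position 0: 0 × 16^0 = 0 × 1 = 0
Position 1: 2 × 16^1 = 2 × 16 = 32
Sum = 0 + 32
= 32


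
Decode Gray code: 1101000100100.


Gray code: 1101000100100
MSB stays the same: 1
Each subsequent bit = prev_binary XOR current_gray:
  B[1] = 1 XOR 1 = 0
  B[2] = 0 XOR 0 = 0
  B[3] = 0 XOR 1 = 1
  B[4] = 1 XOR 0 = 1
  B[5] = 1 XOR 0 = 1
  B[6] = 1 XOR 0 = 1
  B[7] = 1 XOR 1 = 0
  B[8] = 0 XOR 0 = 0
  B[9] = 0 XOR 0 = 0
  B[10] = 0 XOR 1 = 1
  B[11] = 1 XOR 0 = 1
  B[12] = 1 XOR 0 = 1
= 1001111000111 (5063 decimal)


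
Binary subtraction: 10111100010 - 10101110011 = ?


Align and subtract column by column (LSB to MSB, borrowing when needed):
  10111100010
- 10101110011
  -----------
  col 0: (0 - 0 borrow-in) - 1 → borrow from next column: (0+2) - 1 = 1, borrow out 1
  col 1: (1 - 1 borrow-in) - 1 → borrow from next column: (0+2) - 1 = 1, borrow out 1
  col 2: (0 - 1 borrow-in) - 0 → borrow from next column: (-1+2) - 0 = 1, borrow out 1
  col 3: (0 - 1 borrow-in) - 0 → borrow from next column: (-1+2) - 0 = 1, borrow out 1
  col 4: (0 - 1 borrow-in) - 1 → borrow from next column: (-1+2) - 1 = 0, borrow out 1
  col 5: (1 - 1 borrow-in) - 1 → borrow from next column: (0+2) - 1 = 1, borrow out 1
  col 6: (1 - 1 borrow-in) - 1 → borrow from next column: (0+2) - 1 = 1, borrow out 1
  col 7: (1 - 1 borrow-in) - 0 → 0 - 0 = 0, borrow out 0
  col 8: (1 - 0 borrow-in) - 1 → 1 - 1 = 0, borrow out 0
  col 9: (0 - 0 borrow-in) - 0 → 0 - 0 = 0, borrow out 0
  col 10: (1 - 0 borrow-in) - 1 → 1 - 1 = 0, borrow out 0
Reading bits MSB→LSB: 00001101111
Strip leading zeros: 1101111
= 1101111


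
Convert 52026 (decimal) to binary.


Divide by 2 repeatedly:
52026 ÷ 2 = 26013 remainder 0
26013 ÷ 2 = 13006 remainder 1
13006 ÷ 2 = 6503 remainder 0
6503 ÷ 2 = 3251 remainder 1
3251 ÷ 2 = 1625 remainder 1
1625 ÷ 2 = 812 remainder 1
812 ÷ 2 = 406 remainder 0
406 ÷ 2 = 203 remainder 0
203 ÷ 2 = 101 remainder 1
101 ÷ 2 = 50 remainder 1
50 ÷ 2 = 25 remainder 0
25 ÷ 2 = 12 remainder 1
12 ÷ 2 = 6 remainder 0
6 ÷ 2 = 3 remainder 0
3 ÷ 2 = 1 remainder 1
1 ÷ 2 = 0 remainder 1
Reading remainders bottom-up:
= 1100101100111010


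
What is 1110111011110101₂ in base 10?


Positional values:
Bit 0: 1 × 2^0 = 1
Bit 2: 1 × 2^2 = 4
Bit 4: 1 × 2^4 = 16
Bit 5: 1 × 2^5 = 32
Bit 6: 1 × 2^6 = 64
Bit 7: 1 × 2^7 = 128
Bit 9: 1 × 2^9 = 512
Bit 10: 1 × 2^10 = 1024
Bit 11: 1 × 2^11 = 2048
Bit 13: 1 × 2^13 = 8192
Bit 14: 1 × 2^14 = 16384
Bit 15: 1 × 2^15 = 32768
Sum = 1 + 4 + 16 + 32 + 64 + 128 + 512 + 1024 + 2048 + 8192 + 16384 + 32768
= 61173


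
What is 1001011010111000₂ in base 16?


Group into 4-bit nibbles: 1001011010111000
  1001 = 9
  0110 = 6
  1011 = B
  1000 = 8
= 0x96B8


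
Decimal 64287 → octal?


Divide by 8 repeatedly:
64287 ÷ 8 = 8035 remainder 7
8035 ÷ 8 = 1004 remainder 3
1004 ÷ 8 = 125 remainder 4
125 ÷ 8 = 15 remainder 5
15 ÷ 8 = 1 remainder 7
1 ÷ 8 = 0 remainder 1
Reading remainders bottom-up:
= 0o175437


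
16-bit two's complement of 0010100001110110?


Original: 0010100001110110
Step 1 - Invert all bits: 1101011110001001
Step 2 - Add 1: 1101011110001001 + 1
= 1101011110001010 (represents -10358)


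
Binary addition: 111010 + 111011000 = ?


Align and add column by column (LSB to MSB, carry propagating):
  0000111010
+ 0111011000
  ----------
  col 0: 0 + 0 + 0 (carry in) = 0 → bit 0, carry out 0
  col 1: 1 + 0 + 0 (carry in) = 1 → bit 1, carry out 0
  col 2: 0 + 0 + 0 (carry in) = 0 → bit 0, carry out 0
  col 3: 1 + 1 + 0 (carry in) = 2 → bit 0, carry out 1
  col 4: 1 + 1 + 1 (carry in) = 3 → bit 1, carry out 1
  col 5: 1 + 0 + 1 (carry in) = 2 → bit 0, carry out 1
  col 6: 0 + 1 + 1 (carry in) = 2 → bit 0, carry out 1
  col 7: 0 + 1 + 1 (carry in) = 2 → bit 0, carry out 1
  col 8: 0 + 1 + 1 (carry in) = 2 → bit 0, carry out 1
  col 9: 0 + 0 + 1 (carry in) = 1 → bit 1, carry out 0
Reading bits MSB→LSB: 1000010010
Strip leading zeros: 1000010010
= 1000010010


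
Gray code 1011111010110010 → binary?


Gray code: 1011111010110010
MSB stays the same: 1
Each subsequent bit = prev_binary XOR current_gray:
  B[1] = 1 XOR 0 = 1
  B[2] = 1 XOR 1 = 0
  B[3] = 0 XOR 1 = 1
  B[4] = 1 XOR 1 = 0
  B[5] = 0 XOR 1 = 1
  B[6] = 1 XOR 1 = 0
  B[7] = 0 XOR 0 = 0
  B[8] = 0 XOR 1 = 1
  B[9] = 1 XOR 0 = 1
  B[10] = 1 XOR 1 = 0
  B[11] = 0 XOR 1 = 1
  B[12] = 1 XOR 0 = 1
  B[13] = 1 XOR 0 = 1
  B[14] = 1 XOR 1 = 0
  B[15] = 0 XOR 0 = 0
= 1101010011011100 (54492 decimal)


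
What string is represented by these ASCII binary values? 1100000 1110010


Codes (binary): 1100000 1110010
Per-code ASCII lookup:
  1100000 = 96  (special character) → '`'
  1110010 = 114  (range 97-122: lowercase, 114 - 97 = 17) → 'r'
= '`r'


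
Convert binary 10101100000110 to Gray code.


Binary: 10101100000110
Gray code: G = B XOR (B >> 1)
B >> 1 = 01010110000011
10101100000110 XOR 01010110000011:
  1 XOR 0 = 1
  0 XOR 1 = 1
  1 XOR 0 = 1
  0 XOR 1 = 1
  1 XOR 0 = 1
  1 XOR 1 = 0
  0 XOR 1 = 1
  0 XOR 0 = 0
  0 XOR 0 = 0
  0 XOR 0 = 0
  0 XOR 0 = 0
  1 XOR 0 = 1
  1 XOR 1 = 0
  0 XOR 1 = 1
= 11111010000101


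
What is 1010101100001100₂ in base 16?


Group into 4-bit nibbles: 1010101100001100
  1010 = A
  1011 = B
  0000 = 0
  1100 = C
= 0xAB0C


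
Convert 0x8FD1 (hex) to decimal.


Positional values:
Position 0: 1 × 16^0 = 1 × 1 = 1
Position 1: D × 16^1 = 13 × 16 = 208
Position 2: F × 16^2 = 15 × 256 = 3840
Position 3: 8 × 16^3 = 8 × 4096 = 32768
Sum = 1 + 208 + 3840 + 32768
= 36817


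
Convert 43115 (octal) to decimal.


Positional values:
Position 0: 5 × 8^0 = 5
Position 1: 1 × 8^1 = 8
Position 2: 1 × 8^2 = 64
Position 3: 3 × 8^3 = 1536
Position 4: 4 × 8^4 = 16384
Sum = 5 + 8 + 64 + 1536 + 16384
= 17997


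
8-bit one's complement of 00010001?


Original: 00010001
Invert all bits:
  bit 0: 0 → 1
  bit 1: 0 → 1
  bit 2: 0 → 1
  bit 3: 1 → 0
  bit 4: 0 → 1
  bit 5: 0 → 1
  bit 6: 0 → 1
  bit 7: 1 → 0
= 11101110


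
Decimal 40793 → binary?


Divide by 2 repeatedly:
40793 ÷ 2 = 20396 remainder 1
20396 ÷ 2 = 10198 remainder 0
10198 ÷ 2 = 5099 remainder 0
5099 ÷ 2 = 2549 remainder 1
2549 ÷ 2 = 1274 remainder 1
1274 ÷ 2 = 637 remainder 0
637 ÷ 2 = 318 remainder 1
318 ÷ 2 = 159 remainder 0
159 ÷ 2 = 79 remainder 1
79 ÷ 2 = 39 remainder 1
39 ÷ 2 = 19 remainder 1
19 ÷ 2 = 9 remainder 1
9 ÷ 2 = 4 remainder 1
4 ÷ 2 = 2 remainder 0
2 ÷ 2 = 1 remainder 0
1 ÷ 2 = 0 remainder 1
Reading remainders bottom-up:
= 1001111101011001


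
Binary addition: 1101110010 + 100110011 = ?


Align and add column by column (LSB to MSB, carry propagating):
  01101110010
+ 00100110011
  -----------
  col 0: 0 + 1 + 0 (carry in) = 1 → bit 1, carry out 0
  col 1: 1 + 1 + 0 (carry in) = 2 → bit 0, carry out 1
  col 2: 0 + 0 + 1 (carry in) = 1 → bit 1, carry out 0
  col 3: 0 + 0 + 0 (carry in) = 0 → bit 0, carry out 0
  col 4: 1 + 1 + 0 (carry in) = 2 → bit 0, carry out 1
  col 5: 1 + 1 + 1 (carry in) = 3 → bit 1, carry out 1
  col 6: 1 + 0 + 1 (carry in) = 2 → bit 0, carry out 1
  col 7: 0 + 0 + 1 (carry in) = 1 → bit 1, carry out 0
  col 8: 1 + 1 + 0 (carry in) = 2 → bit 0, carry out 1
  col 9: 1 + 0 + 1 (carry in) = 2 → bit 0, carry out 1
  col 10: 0 + 0 + 1 (carry in) = 1 → bit 1, carry out 0
Reading bits MSB→LSB: 10010100101
Strip leading zeros: 10010100101
= 10010100101


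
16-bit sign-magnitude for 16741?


Sign bit: 0 (positive)
Magnitude: 16741 = 100000101100101
= 0100000101100101


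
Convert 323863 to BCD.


Each digit → 4-bit binary:
  3 → 0011
  2 → 0010
  3 → 0011
  8 → 1000
  6 → 0110
  3 → 0011
= 0011 0010 0011 1000 0110 0011


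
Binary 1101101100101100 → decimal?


Positional values:
Bit 2: 1 × 2^2 = 4
Bit 3: 1 × 2^3 = 8
Bit 5: 1 × 2^5 = 32
Bit 8: 1 × 2^8 = 256
Bit 9: 1 × 2^9 = 512
Bit 11: 1 × 2^11 = 2048
Bit 12: 1 × 2^12 = 4096
Bit 14: 1 × 2^14 = 16384
Bit 15: 1 × 2^15 = 32768
Sum = 4 + 8 + 32 + 256 + 512 + 2048 + 4096 + 16384 + 32768
= 56108


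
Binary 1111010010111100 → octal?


Group into 3-bit groups: 001111010010111100
  001 = 1
  111 = 7
  010 = 2
  010 = 2
  111 = 7
  100 = 4
= 0o172274


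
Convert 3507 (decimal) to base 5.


Divide by 5 repeatedly:
3507 ÷ 5 = 701 remainder 2
701 ÷ 5 = 140 remainder 1
140 ÷ 5 = 28 remainder 0
28 ÷ 5 = 5 remainder 3
5 ÷ 5 = 1 remainder 0
1 ÷ 5 = 0 remainder 1
Reading remainders bottom-up:
= 103012


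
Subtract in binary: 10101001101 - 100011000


Align and subtract column by column (LSB to MSB, borrowing when needed):
  10101001101
- 00100011000
  -----------
  col 0: (1 - 0 borrow-in) - 0 → 1 - 0 = 1, borrow out 0
  col 1: (0 - 0 borrow-in) - 0 → 0 - 0 = 0, borrow out 0
  col 2: (1 - 0 borrow-in) - 0 → 1 - 0 = 1, borrow out 0
  col 3: (1 - 0 borrow-in) - 1 → 1 - 1 = 0, borrow out 0
  col 4: (0 - 0 borrow-in) - 1 → borrow from next column: (0+2) - 1 = 1, borrow out 1
  col 5: (0 - 1 borrow-in) - 0 → borrow from next column: (-1+2) - 0 = 1, borrow out 1
  col 6: (1 - 1 borrow-in) - 0 → 0 - 0 = 0, borrow out 0
  col 7: (0 - 0 borrow-in) - 0 → 0 - 0 = 0, borrow out 0
  col 8: (1 - 0 borrow-in) - 1 → 1 - 1 = 0, borrow out 0
  col 9: (0 - 0 borrow-in) - 0 → 0 - 0 = 0, borrow out 0
  col 10: (1 - 0 borrow-in) - 0 → 1 - 0 = 1, borrow out 0
Reading bits MSB→LSB: 10000110101
Strip leading zeros: 10000110101
= 10000110101


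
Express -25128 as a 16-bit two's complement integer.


Original: 0110001000101000
Step 1 - Invert all bits: 1001110111010111
Step 2 - Add 1: 1001110111010111 + 1
= 1001110111011000 (represents -25128)


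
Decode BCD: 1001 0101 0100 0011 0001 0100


Each 4-bit group → digit:
  1001 → 9
  0101 → 5
  0100 → 4
  0011 → 3
  0001 → 1
  0100 → 4
= 954314


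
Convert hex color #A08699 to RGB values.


Hex: #A08699
R = A0₁₆ = 160
G = 86₁₆ = 134
B = 99₁₆ = 153
= RGB(160, 134, 153)


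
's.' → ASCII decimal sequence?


String: 's.'  (2 characters)
Per-character ASCII lookup:
  's': lowercase starts at 97: 's' = 97 + 18 = 115
  '.': special character: '.' = 46
= 115 46


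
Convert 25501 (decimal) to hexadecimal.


Divide by 16 repeatedly:
25501 ÷ 16 = 1593 remainder 13 (D)
1593 ÷ 16 = 99 remainder 9 (9)
99 ÷ 16 = 6 remainder 3 (3)
6 ÷ 16 = 0 remainder 6 (6)
Reading remainders bottom-up:
= 0x639D


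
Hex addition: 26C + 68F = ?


Align and add column by column (LSB to MSB, each column mod 16 with carry):
  026C
+ 068F
  ----
  col 0: C(12) + F(15) + 0 (carry in) = 27 → B(11), carry out 1
  col 1: 6(6) + 8(8) + 1 (carry in) = 15 → F(15), carry out 0
  col 2: 2(2) + 6(6) + 0 (carry in) = 8 → 8(8), carry out 0
  col 3: 0(0) + 0(0) + 0 (carry in) = 0 → 0(0), carry out 0
Reading digits MSB→LSB: 08FB
Strip leading zeros: 8FB
= 0x8FB


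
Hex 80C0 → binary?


Each hex digit → 4 binary bits:
  8 = 1000
  0 = 0000
  C = 1100
  0 = 0000
Concatenate: 1000 0000 1100 0000
= 1000000011000000


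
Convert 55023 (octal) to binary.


Each octal digit → 3 binary bits:
  5 = 101
  5 = 101
  0 = 000
  2 = 010
  3 = 011
Concatenate: 101 101 000 010 011
= 101101000010011


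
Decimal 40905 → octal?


Divide by 8 repeatedly:
40905 ÷ 8 = 5113 remainder 1
5113 ÷ 8 = 639 remainder 1
639 ÷ 8 = 79 remainder 7
79 ÷ 8 = 9 remainder 7
9 ÷ 8 = 1 remainder 1
1 ÷ 8 = 0 remainder 1
Reading remainders bottom-up:
= 0o117711


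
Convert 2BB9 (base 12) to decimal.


Positional values (base 12):
  9 × 12^0 = 9 × 1 = 9
  B × 12^1 = 11 × 12 = 132
  B × 12^2 = 11 × 144 = 1584
  2 × 12^3 = 2 × 1728 = 3456
Sum = 9 + 132 + 1584 + 3456
= 5181


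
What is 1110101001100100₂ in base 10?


Positional values:
Bit 2: 1 × 2^2 = 4
Bit 5: 1 × 2^5 = 32
Bit 6: 1 × 2^6 = 64
Bit 9: 1 × 2^9 = 512
Bit 11: 1 × 2^11 = 2048
Bit 13: 1 × 2^13 = 8192
Bit 14: 1 × 2^14 = 16384
Bit 15: 1 × 2^15 = 32768
Sum = 4 + 32 + 64 + 512 + 2048 + 8192 + 16384 + 32768
= 60004


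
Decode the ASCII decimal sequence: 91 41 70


Codes (decimal): 91 41 70
Per-code ASCII lookup:
  91  (special character) → '['
  41  (special character) → ')'
  70  (range 65-90: uppercase, 70 - 65 = 5) → 'F'
= '[)F'


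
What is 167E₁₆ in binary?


Each hex digit → 4 binary bits:
  1 = 0001
  6 = 0110
  7 = 0111
  E = 1110
Concatenate: 0001 0110 0111 1110
= 0001011001111110


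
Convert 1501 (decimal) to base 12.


Divide by 12 repeatedly:
1501 ÷ 12 = 125 remainder 1
125 ÷ 12 = 10 remainder 5
10 ÷ 12 = 0 remainder 10
Reading remainders bottom-up:
= A51


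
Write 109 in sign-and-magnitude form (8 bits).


Sign bit: 0 (positive)
Magnitude: 109 = 1101101
= 01101101


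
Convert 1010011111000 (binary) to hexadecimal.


Group into 4-bit nibbles: 0001010011111000
  0001 = 1
  0100 = 4
  1111 = F
  1000 = 8
= 0x14F8


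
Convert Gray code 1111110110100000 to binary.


Gray code: 1111110110100000
MSB stays the same: 1
Each subsequent bit = prev_binary XOR current_gray:
  B[1] = 1 XOR 1 = 0
  B[2] = 0 XOR 1 = 1
  B[3] = 1 XOR 1 = 0
  B[4] = 0 XOR 1 = 1
  B[5] = 1 XOR 1 = 0
  B[6] = 0 XOR 0 = 0
  B[7] = 0 XOR 1 = 1
  B[8] = 1 XOR 1 = 0
  B[9] = 0 XOR 0 = 0
  B[10] = 0 XOR 1 = 1
  B[11] = 1 XOR 0 = 1
  B[12] = 1 XOR 0 = 1
  B[13] = 1 XOR 0 = 1
  B[14] = 1 XOR 0 = 1
  B[15] = 1 XOR 0 = 1
= 1010100100111111 (43327 decimal)


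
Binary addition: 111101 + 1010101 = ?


Align and add column by column (LSB to MSB, carry propagating):
  00111101
+ 01010101
  --------
  col 0: 1 + 1 + 0 (carry in) = 2 → bit 0, carry out 1
  col 1: 0 + 0 + 1 (carry in) = 1 → bit 1, carry out 0
  col 2: 1 + 1 + 0 (carry in) = 2 → bit 0, carry out 1
  col 3: 1 + 0 + 1 (carry in) = 2 → bit 0, carry out 1
  col 4: 1 + 1 + 1 (carry in) = 3 → bit 1, carry out 1
  col 5: 1 + 0 + 1 (carry in) = 2 → bit 0, carry out 1
  col 6: 0 + 1 + 1 (carry in) = 2 → bit 0, carry out 1
  col 7: 0 + 0 + 1 (carry in) = 1 → bit 1, carry out 0
Reading bits MSB→LSB: 10010010
Strip leading zeros: 10010010
= 10010010


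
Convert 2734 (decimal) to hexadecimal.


Divide by 16 repeatedly:
2734 ÷ 16 = 170 remainder 14 (E)
170 ÷ 16 = 10 remainder 10 (A)
10 ÷ 16 = 0 remainder 10 (A)
Reading remainders bottom-up:
= 0xAAE


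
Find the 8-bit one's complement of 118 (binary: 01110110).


Original: 01110110
Invert all bits:
  bit 0: 0 → 1
  bit 1: 1 → 0
  bit 2: 1 → 0
  bit 3: 1 → 0
  bit 4: 0 → 1
  bit 5: 1 → 0
  bit 6: 1 → 0
  bit 7: 0 → 1
= 10001001


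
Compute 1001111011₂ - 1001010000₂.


Align and subtract column by column (LSB to MSB, borrowing when needed):
  1001111011
- 1001010000
  ----------
  col 0: (1 - 0 borrow-in) - 0 → 1 - 0 = 1, borrow out 0
  col 1: (1 - 0 borrow-in) - 0 → 1 - 0 = 1, borrow out 0
  col 2: (0 - 0 borrow-in) - 0 → 0 - 0 = 0, borrow out 0
  col 3: (1 - 0 borrow-in) - 0 → 1 - 0 = 1, borrow out 0
  col 4: (1 - 0 borrow-in) - 1 → 1 - 1 = 0, borrow out 0
  col 5: (1 - 0 borrow-in) - 0 → 1 - 0 = 1, borrow out 0
  col 6: (1 - 0 borrow-in) - 1 → 1 - 1 = 0, borrow out 0
  col 7: (0 - 0 borrow-in) - 0 → 0 - 0 = 0, borrow out 0
  col 8: (0 - 0 borrow-in) - 0 → 0 - 0 = 0, borrow out 0
  col 9: (1 - 0 borrow-in) - 1 → 1 - 1 = 0, borrow out 0
Reading bits MSB→LSB: 0000101011
Strip leading zeros: 101011
= 101011


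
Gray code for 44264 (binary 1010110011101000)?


Binary: 1010110011101000
Gray code: G = B XOR (B >> 1)
B >> 1 = 0101011001110100
1010110011101000 XOR 0101011001110100:
  1 XOR 0 = 1
  0 XOR 1 = 1
  1 XOR 0 = 1
  0 XOR 1 = 1
  1 XOR 0 = 1
  1 XOR 1 = 0
  0 XOR 1 = 1
  0 XOR 0 = 0
  1 XOR 0 = 1
  1 XOR 1 = 0
  1 XOR 1 = 0
  0 XOR 1 = 1
  1 XOR 0 = 1
  0 XOR 1 = 1
  0 XOR 0 = 0
  0 XOR 0 = 0
= 1111101010011100


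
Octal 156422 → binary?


Each octal digit → 3 binary bits:
  1 = 001
  5 = 101
  6 = 110
  4 = 100
  2 = 010
  2 = 010
Concatenate: 001 101 110 100 010 010
= 001101110100010010


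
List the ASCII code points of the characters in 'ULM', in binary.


String: 'ULM'  (3 characters)
Per-character ASCII lookup:
  'U': uppercase starts at 65: 'U' = 65 + 20 = 85 → 1010101
  'L': uppercase starts at 65: 'L' = 65 + 11 = 76 → 1001100
  'M': uppercase starts at 65: 'M' = 65 + 12 = 77 → 1001101
= 1010101 1001100 1001101


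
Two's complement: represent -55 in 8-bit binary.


Original: 00110111
Step 1 - Invert all bits: 11001000
Step 2 - Add 1: 11001000 + 1
= 11001001 (represents -55)


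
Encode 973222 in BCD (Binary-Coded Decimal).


Each digit → 4-bit binary:
  9 → 1001
  7 → 0111
  3 → 0011
  2 → 0010
  2 → 0010
  2 → 0010
= 1001 0111 0011 0010 0010 0010


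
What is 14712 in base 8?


Divide by 8 repeatedly:
14712 ÷ 8 = 1839 remainder 0
1839 ÷ 8 = 229 remainder 7
229 ÷ 8 = 28 remainder 5
28 ÷ 8 = 3 remainder 4
3 ÷ 8 = 0 remainder 3
Reading remainders bottom-up:
= 0o34570


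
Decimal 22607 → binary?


Divide by 2 repeatedly:
22607 ÷ 2 = 11303 remainder 1
11303 ÷ 2 = 5651 remainder 1
5651 ÷ 2 = 2825 remainder 1
2825 ÷ 2 = 1412 remainder 1
1412 ÷ 2 = 706 remainder 0
706 ÷ 2 = 353 remainder 0
353 ÷ 2 = 176 remainder 1
176 ÷ 2 = 88 remainder 0
88 ÷ 2 = 44 remainder 0
44 ÷ 2 = 22 remainder 0
22 ÷ 2 = 11 remainder 0
11 ÷ 2 = 5 remainder 1
5 ÷ 2 = 2 remainder 1
2 ÷ 2 = 1 remainder 0
1 ÷ 2 = 0 remainder 1
Reading remainders bottom-up:
= 101100001001111


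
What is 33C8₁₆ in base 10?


Positional values:
Position 0: 8 × 16^0 = 8 × 1 = 8
Position 1: C × 16^1 = 12 × 16 = 192
Position 2: 3 × 16^2 = 3 × 256 = 768
Position 3: 3 × 16^3 = 3 × 4096 = 12288
Sum = 8 + 192 + 768 + 12288
= 13256


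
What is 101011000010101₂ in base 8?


Group into 3-bit groups: 101011000010101
  101 = 5
  011 = 3
  000 = 0
  010 = 2
  101 = 5
= 0o53025


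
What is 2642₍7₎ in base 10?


Positional values (base 7):
  2 × 7^0 = 2 × 1 = 2
  4 × 7^1 = 4 × 7 = 28
  6 × 7^2 = 6 × 49 = 294
  2 × 7^3 = 2 × 343 = 686
Sum = 2 + 28 + 294 + 686
= 1010


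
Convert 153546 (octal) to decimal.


Positional values:
Position 0: 6 × 8^0 = 6
Position 1: 4 × 8^1 = 32
Position 2: 5 × 8^2 = 320
Position 3: 3 × 8^3 = 1536
Position 4: 5 × 8^4 = 20480
Position 5: 1 × 8^5 = 32768
Sum = 6 + 32 + 320 + 1536 + 20480 + 32768
= 55142


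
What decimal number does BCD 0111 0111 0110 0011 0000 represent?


Each 4-bit group → digit:
  0111 → 7
  0111 → 7
  0110 → 6
  0011 → 3
  0000 → 0
= 77630


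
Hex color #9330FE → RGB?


Hex: #9330FE
R = 93₁₆ = 147
G = 30₁₆ = 48
B = FE₁₆ = 254
= RGB(147, 48, 254)


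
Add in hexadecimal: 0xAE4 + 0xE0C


Align and add column by column (LSB to MSB, each column mod 16 with carry):
  0AE4
+ 0E0C
  ----
  col 0: 4(4) + C(12) + 0 (carry in) = 16 → 0(0), carry out 1
  col 1: E(14) + 0(0) + 1 (carry in) = 15 → F(15), carry out 0
  col 2: A(10) + E(14) + 0 (carry in) = 24 → 8(8), carry out 1
  col 3: 0(0) + 0(0) + 1 (carry in) = 1 → 1(1), carry out 0
Reading digits MSB→LSB: 18F0
Strip leading zeros: 18F0
= 0x18F0


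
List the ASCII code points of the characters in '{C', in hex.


String: '{C'  (2 characters)
Per-character ASCII lookup:
  '{': special character: '{' = 123 → 0x7B
  'C': uppercase starts at 65: 'C' = 65 + 2 = 67 → 0x43
= 0x7B 0x43


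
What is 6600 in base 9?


Divide by 9 repeatedly:
6600 ÷ 9 = 733 remainder 3
733 ÷ 9 = 81 remainder 4
81 ÷ 9 = 9 remainder 0
9 ÷ 9 = 1 remainder 0
1 ÷ 9 = 0 remainder 1
Reading remainders bottom-up:
= 10043


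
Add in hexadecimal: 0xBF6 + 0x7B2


Align and add column by column (LSB to MSB, each column mod 16 with carry):
  0BF6
+ 07B2
  ----
  col 0: 6(6) + 2(2) + 0 (carry in) = 8 → 8(8), carry out 0
  col 1: F(15) + B(11) + 0 (carry in) = 26 → A(10), carry out 1
  col 2: B(11) + 7(7) + 1 (carry in) = 19 → 3(3), carry out 1
  col 3: 0(0) + 0(0) + 1 (carry in) = 1 → 1(1), carry out 0
Reading digits MSB→LSB: 13A8
Strip leading zeros: 13A8
= 0x13A8


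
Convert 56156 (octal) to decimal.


Positional values:
Position 0: 6 × 8^0 = 6
Position 1: 5 × 8^1 = 40
Position 2: 1 × 8^2 = 64
Position 3: 6 × 8^3 = 3072
Position 4: 5 × 8^4 = 20480
Sum = 6 + 40 + 64 + 3072 + 20480
= 23662


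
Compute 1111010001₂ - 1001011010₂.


Align and subtract column by column (LSB to MSB, borrowing when needed):
  1111010001
- 1001011010
  ----------
  col 0: (1 - 0 borrow-in) - 0 → 1 - 0 = 1, borrow out 0
  col 1: (0 - 0 borrow-in) - 1 → borrow from next column: (0+2) - 1 = 1, borrow out 1
  col 2: (0 - 1 borrow-in) - 0 → borrow from next column: (-1+2) - 0 = 1, borrow out 1
  col 3: (0 - 1 borrow-in) - 1 → borrow from next column: (-1+2) - 1 = 0, borrow out 1
  col 4: (1 - 1 borrow-in) - 1 → borrow from next column: (0+2) - 1 = 1, borrow out 1
  col 5: (0 - 1 borrow-in) - 0 → borrow from next column: (-1+2) - 0 = 1, borrow out 1
  col 6: (1 - 1 borrow-in) - 1 → borrow from next column: (0+2) - 1 = 1, borrow out 1
  col 7: (1 - 1 borrow-in) - 0 → 0 - 0 = 0, borrow out 0
  col 8: (1 - 0 borrow-in) - 0 → 1 - 0 = 1, borrow out 0
  col 9: (1 - 0 borrow-in) - 1 → 1 - 1 = 0, borrow out 0
Reading bits MSB→LSB: 0101110111
Strip leading zeros: 101110111
= 101110111


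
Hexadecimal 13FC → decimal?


Positional values:
Position 0: C × 16^0 = 12 × 1 = 12
Position 1: F × 16^1 = 15 × 16 = 240
Position 2: 3 × 16^2 = 3 × 256 = 768
Position 3: 1 × 16^3 = 1 × 4096 = 4096
Sum = 12 + 240 + 768 + 4096
= 5116


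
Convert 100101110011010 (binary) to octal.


Group into 3-bit groups: 100101110011010
  100 = 4
  101 = 5
  110 = 6
  011 = 3
  010 = 2
= 0o45632


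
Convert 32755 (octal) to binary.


Each octal digit → 3 binary bits:
  3 = 011
  2 = 010
  7 = 111
  5 = 101
  5 = 101
Concatenate: 011 010 111 101 101
= 011010111101101


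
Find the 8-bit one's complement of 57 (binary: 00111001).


Original: 00111001
Invert all bits:
  bit 0: 0 → 1
  bit 1: 0 → 1
  bit 2: 1 → 0
  bit 3: 1 → 0
  bit 4: 1 → 0
  bit 5: 0 → 1
  bit 6: 0 → 1
  bit 7: 1 → 0
= 11000110


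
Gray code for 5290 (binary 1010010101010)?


Binary: 1010010101010
Gray code: G = B XOR (B >> 1)
B >> 1 = 0101001010101
1010010101010 XOR 0101001010101:
  1 XOR 0 = 1
  0 XOR 1 = 1
  1 XOR 0 = 1
  0 XOR 1 = 1
  0 XOR 0 = 0
  1 XOR 0 = 1
  0 XOR 1 = 1
  1 XOR 0 = 1
  0 XOR 1 = 1
  1 XOR 0 = 1
  0 XOR 1 = 1
  1 XOR 0 = 1
  0 XOR 1 = 1
= 1111011111111


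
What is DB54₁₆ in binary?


Each hex digit → 4 binary bits:
  D = 1101
  B = 1011
  5 = 0101
  4 = 0100
Concatenate: 1101 1011 0101 0100
= 1101101101010100


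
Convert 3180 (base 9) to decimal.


Positional values (base 9):
  0 × 9^0 = 0 × 1 = 0
  8 × 9^1 = 8 × 9 = 72
  1 × 9^2 = 1 × 81 = 81
  3 × 9^3 = 3 × 729 = 2187
Sum = 0 + 72 + 81 + 2187
= 2340


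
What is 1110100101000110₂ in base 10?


Positional values:
Bit 1: 1 × 2^1 = 2
Bit 2: 1 × 2^2 = 4
Bit 6: 1 × 2^6 = 64
Bit 8: 1 × 2^8 = 256
Bit 11: 1 × 2^11 = 2048
Bit 13: 1 × 2^13 = 8192
Bit 14: 1 × 2^14 = 16384
Bit 15: 1 × 2^15 = 32768
Sum = 2 + 4 + 64 + 256 + 2048 + 8192 + 16384 + 32768
= 59718


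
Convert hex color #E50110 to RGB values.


Hex: #E50110
R = E5₁₆ = 229
G = 01₁₆ = 1
B = 10₁₆ = 16
= RGB(229, 1, 16)


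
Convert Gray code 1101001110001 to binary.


Gray code: 1101001110001
MSB stays the same: 1
Each subsequent bit = prev_binary XOR current_gray:
  B[1] = 1 XOR 1 = 0
  B[2] = 0 XOR 0 = 0
  B[3] = 0 XOR 1 = 1
  B[4] = 1 XOR 0 = 1
  B[5] = 1 XOR 0 = 1
  B[6] = 1 XOR 1 = 0
  B[7] = 0 XOR 1 = 1
  B[8] = 1 XOR 1 = 0
  B[9] = 0 XOR 0 = 0
  B[10] = 0 XOR 0 = 0
  B[11] = 0 XOR 0 = 0
  B[12] = 0 XOR 1 = 1
= 1001110100001 (5025 decimal)


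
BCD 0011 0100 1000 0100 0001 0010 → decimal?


Each 4-bit group → digit:
  0011 → 3
  0100 → 4
  1000 → 8
  0100 → 4
  0001 → 1
  0010 → 2
= 348412


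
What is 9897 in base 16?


Divide by 16 repeatedly:
9897 ÷ 16 = 618 remainder 9 (9)
618 ÷ 16 = 38 remainder 10 (A)
38 ÷ 16 = 2 remainder 6 (6)
2 ÷ 16 = 0 remainder 2 (2)
Reading remainders bottom-up:
= 0x26A9


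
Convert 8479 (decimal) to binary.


Divide by 2 repeatedly:
8479 ÷ 2 = 4239 remainder 1
4239 ÷ 2 = 2119 remainder 1
2119 ÷ 2 = 1059 remainder 1
1059 ÷ 2 = 529 remainder 1
529 ÷ 2 = 264 remainder 1
264 ÷ 2 = 132 remainder 0
132 ÷ 2 = 66 remainder 0
66 ÷ 2 = 33 remainder 0
33 ÷ 2 = 16 remainder 1
16 ÷ 2 = 8 remainder 0
8 ÷ 2 = 4 remainder 0
4 ÷ 2 = 2 remainder 0
2 ÷ 2 = 1 remainder 0
1 ÷ 2 = 0 remainder 1
Reading remainders bottom-up:
= 10000100011111


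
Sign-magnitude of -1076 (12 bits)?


Sign bit: 1 (negative)
Magnitude: 1076 = 10000110100
= 110000110100


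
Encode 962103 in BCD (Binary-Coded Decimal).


Each digit → 4-bit binary:
  9 → 1001
  6 → 0110
  2 → 0010
  1 → 0001
  0 → 0000
  3 → 0011
= 1001 0110 0010 0001 0000 0011


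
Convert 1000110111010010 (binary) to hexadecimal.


Group into 4-bit nibbles: 1000110111010010
  1000 = 8
  1101 = D
  1101 = D
  0010 = 2
= 0x8DD2


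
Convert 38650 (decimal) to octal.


Divide by 8 repeatedly:
38650 ÷ 8 = 4831 remainder 2
4831 ÷ 8 = 603 remainder 7
603 ÷ 8 = 75 remainder 3
75 ÷ 8 = 9 remainder 3
9 ÷ 8 = 1 remainder 1
1 ÷ 8 = 0 remainder 1
Reading remainders bottom-up:
= 0o113372


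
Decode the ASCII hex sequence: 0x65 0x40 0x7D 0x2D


Codes (hex): 0x65 0x40 0x7D 0x2D
Per-code ASCII lookup:
  0x65 = 101  (range 97-122: lowercase, 101 - 97 = 4) → 'e'
  0x40 = 64  (special character) → '@'
  0x7D = 125  (special character) → '}'
  0x2D = 45  (special character) → '-'
= 'e@}-'


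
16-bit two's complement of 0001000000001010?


Original: 0001000000001010
Step 1 - Invert all bits: 1110111111110101
Step 2 - Add 1: 1110111111110101 + 1
= 1110111111110110 (represents -4106)


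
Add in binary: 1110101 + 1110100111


Align and add column by column (LSB to MSB, carry propagating):
  00001110101
+ 01110100111
  -----------
  col 0: 1 + 1 + 0 (carry in) = 2 → bit 0, carry out 1
  col 1: 0 + 1 + 1 (carry in) = 2 → bit 0, carry out 1
  col 2: 1 + 1 + 1 (carry in) = 3 → bit 1, carry out 1
  col 3: 0 + 0 + 1 (carry in) = 1 → bit 1, carry out 0
  col 4: 1 + 0 + 0 (carry in) = 1 → bit 1, carry out 0
  col 5: 1 + 1 + 0 (carry in) = 2 → bit 0, carry out 1
  col 6: 1 + 0 + 1 (carry in) = 2 → bit 0, carry out 1
  col 7: 0 + 1 + 1 (carry in) = 2 → bit 0, carry out 1
  col 8: 0 + 1 + 1 (carry in) = 2 → bit 0, carry out 1
  col 9: 0 + 1 + 1 (carry in) = 2 → bit 0, carry out 1
  col 10: 0 + 0 + 1 (carry in) = 1 → bit 1, carry out 0
Reading bits MSB→LSB: 10000011100
Strip leading zeros: 10000011100
= 10000011100


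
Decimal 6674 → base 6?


Divide by 6 repeatedly:
6674 ÷ 6 = 1112 remainder 2
1112 ÷ 6 = 185 remainder 2
185 ÷ 6 = 30 remainder 5
30 ÷ 6 = 5 remainder 0
5 ÷ 6 = 0 remainder 5
Reading remainders bottom-up:
= 50522


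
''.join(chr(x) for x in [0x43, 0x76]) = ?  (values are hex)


Codes (hex): 0x43 0x76
Per-code ASCII lookup:
  0x43 = 67  (range 65-90: uppercase, 67 - 65 = 2) → 'C'
  0x76 = 118  (range 97-122: lowercase, 118 - 97 = 21) → 'v'
= 'Cv'


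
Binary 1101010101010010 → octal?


Group into 3-bit groups: 001101010101010010
  001 = 1
  101 = 5
  010 = 2
  101 = 5
  010 = 2
  010 = 2
= 0o152522


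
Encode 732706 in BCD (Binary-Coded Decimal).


Each digit → 4-bit binary:
  7 → 0111
  3 → 0011
  2 → 0010
  7 → 0111
  0 → 0000
  6 → 0110
= 0111 0011 0010 0111 0000 0110


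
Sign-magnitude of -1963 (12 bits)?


Sign bit: 1 (negative)
Magnitude: 1963 = 11110101011
= 111110101011


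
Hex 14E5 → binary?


Each hex digit → 4 binary bits:
  1 = 0001
  4 = 0100
  E = 1110
  5 = 0101
Concatenate: 0001 0100 1110 0101
= 0001010011100101


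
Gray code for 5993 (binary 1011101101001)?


Binary: 1011101101001
Gray code: G = B XOR (B >> 1)
B >> 1 = 0101110110100
1011101101001 XOR 0101110110100:
  1 XOR 0 = 1
  0 XOR 1 = 1
  1 XOR 0 = 1
  1 XOR 1 = 0
  1 XOR 1 = 0
  0 XOR 1 = 1
  1 XOR 0 = 1
  1 XOR 1 = 0
  0 XOR 1 = 1
  1 XOR 0 = 1
  0 XOR 1 = 1
  0 XOR 0 = 0
  1 XOR 0 = 1
= 1110011011101


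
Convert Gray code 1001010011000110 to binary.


Gray code: 1001010011000110
MSB stays the same: 1
Each subsequent bit = prev_binary XOR current_gray:
  B[1] = 1 XOR 0 = 1
  B[2] = 1 XOR 0 = 1
  B[3] = 1 XOR 1 = 0
  B[4] = 0 XOR 0 = 0
  B[5] = 0 XOR 1 = 1
  B[6] = 1 XOR 0 = 1
  B[7] = 1 XOR 0 = 1
  B[8] = 1 XOR 1 = 0
  B[9] = 0 XOR 1 = 1
  B[10] = 1 XOR 0 = 1
  B[11] = 1 XOR 0 = 1
  B[12] = 1 XOR 0 = 1
  B[13] = 1 XOR 1 = 0
  B[14] = 0 XOR 1 = 1
  B[15] = 1 XOR 0 = 1
= 1110011101111011 (59259 decimal)


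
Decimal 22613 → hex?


Divide by 16 repeatedly:
22613 ÷ 16 = 1413 remainder 5 (5)
1413 ÷ 16 = 88 remainder 5 (5)
88 ÷ 16 = 5 remainder 8 (8)
5 ÷ 16 = 0 remainder 5 (5)
Reading remainders bottom-up:
= 0x5855


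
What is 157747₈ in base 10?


Positional values:
Position 0: 7 × 8^0 = 7
Position 1: 4 × 8^1 = 32
Position 2: 7 × 8^2 = 448
Position 3: 7 × 8^3 = 3584
Position 4: 5 × 8^4 = 20480
Position 5: 1 × 8^5 = 32768
Sum = 7 + 32 + 448 + 3584 + 20480 + 32768
= 57319


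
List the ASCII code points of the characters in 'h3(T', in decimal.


String: 'h3(T'  (4 characters)
Per-character ASCII lookup:
  'h': lowercase starts at 97: 'h' = 97 + 7 = 104
  '3': digits start at 48: '3' = 48 + 3 = 51
  '(': special character: '(' = 40
  'T': uppercase starts at 65: 'T' = 65 + 19 = 84
= 104 51 40 84


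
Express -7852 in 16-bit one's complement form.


Original: 0001111010101100
Invert all bits:
  bit 0: 0 → 1
  bit 1: 0 → 1
  bit 2: 0 → 1
  bit 3: 1 → 0
  bit 4: 1 → 0
  bit 5: 1 → 0
  bit 6: 1 → 0
  bit 7: 0 → 1
  bit 8: 1 → 0
  bit 9: 0 → 1
  bit 10: 1 → 0
  bit 11: 0 → 1
  bit 12: 1 → 0
  bit 13: 1 → 0
  bit 14: 0 → 1
  bit 15: 0 → 1
= 1110000101010011


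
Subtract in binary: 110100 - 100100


Align and subtract column by column (LSB to MSB, borrowing when needed):
  110100
- 100100
  ------
  col 0: (0 - 0 borrow-in) - 0 → 0 - 0 = 0, borrow out 0
  col 1: (0 - 0 borrow-in) - 0 → 0 - 0 = 0, borrow out 0
  col 2: (1 - 0 borrow-in) - 1 → 1 - 1 = 0, borrow out 0
  col 3: (0 - 0 borrow-in) - 0 → 0 - 0 = 0, borrow out 0
  col 4: (1 - 0 borrow-in) - 0 → 1 - 0 = 1, borrow out 0
  col 5: (1 - 0 borrow-in) - 1 → 1 - 1 = 0, borrow out 0
Reading bits MSB→LSB: 010000
Strip leading zeros: 10000
= 10000


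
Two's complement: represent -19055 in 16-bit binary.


Original: 0100101001101111
Step 1 - Invert all bits: 1011010110010000
Step 2 - Add 1: 1011010110010000 + 1
= 1011010110010001 (represents -19055)


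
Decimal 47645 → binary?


Divide by 2 repeatedly:
47645 ÷ 2 = 23822 remainder 1
23822 ÷ 2 = 11911 remainder 0
11911 ÷ 2 = 5955 remainder 1
5955 ÷ 2 = 2977 remainder 1
2977 ÷ 2 = 1488 remainder 1
1488 ÷ 2 = 744 remainder 0
744 ÷ 2 = 372 remainder 0
372 ÷ 2 = 186 remainder 0
186 ÷ 2 = 93 remainder 0
93 ÷ 2 = 46 remainder 1
46 ÷ 2 = 23 remainder 0
23 ÷ 2 = 11 remainder 1
11 ÷ 2 = 5 remainder 1
5 ÷ 2 = 2 remainder 1
2 ÷ 2 = 1 remainder 0
1 ÷ 2 = 0 remainder 1
Reading remainders bottom-up:
= 1011101000011101


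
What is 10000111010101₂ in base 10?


Positional values:
Bit 0: 1 × 2^0 = 1
Bit 2: 1 × 2^2 = 4
Bit 4: 1 × 2^4 = 16
Bit 6: 1 × 2^6 = 64
Bit 7: 1 × 2^7 = 128
Bit 8: 1 × 2^8 = 256
Bit 13: 1 × 2^13 = 8192
Sum = 1 + 4 + 16 + 64 + 128 + 256 + 8192
= 8661


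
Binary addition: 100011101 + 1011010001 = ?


Align and add column by column (LSB to MSB, carry propagating):
  00100011101
+ 01011010001
  -----------
  col 0: 1 + 1 + 0 (carry in) = 2 → bit 0, carry out 1
  col 1: 0 + 0 + 1 (carry in) = 1 → bit 1, carry out 0
  col 2: 1 + 0 + 0 (carry in) = 1 → bit 1, carry out 0
  col 3: 1 + 0 + 0 (carry in) = 1 → bit 1, carry out 0
  col 4: 1 + 1 + 0 (carry in) = 2 → bit 0, carry out 1
  col 5: 0 + 0 + 1 (carry in) = 1 → bit 1, carry out 0
  col 6: 0 + 1 + 0 (carry in) = 1 → bit 1, carry out 0
  col 7: 0 + 1 + 0 (carry in) = 1 → bit 1, carry out 0
  col 8: 1 + 0 + 0 (carry in) = 1 → bit 1, carry out 0
  col 9: 0 + 1 + 0 (carry in) = 1 → bit 1, carry out 0
  col 10: 0 + 0 + 0 (carry in) = 0 → bit 0, carry out 0
Reading bits MSB→LSB: 01111101110
Strip leading zeros: 1111101110
= 1111101110


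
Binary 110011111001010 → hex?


Group into 4-bit nibbles: 0110011111001010
  0110 = 6
  0111 = 7
  1100 = C
  1010 = A
= 0x67CA


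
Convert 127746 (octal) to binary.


Each octal digit → 3 binary bits:
  1 = 001
  2 = 010
  7 = 111
  7 = 111
  4 = 100
  6 = 110
Concatenate: 001 010 111 111 100 110
= 001010111111100110


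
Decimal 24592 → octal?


Divide by 8 repeatedly:
24592 ÷ 8 = 3074 remainder 0
3074 ÷ 8 = 384 remainder 2
384 ÷ 8 = 48 remainder 0
48 ÷ 8 = 6 remainder 0
6 ÷ 8 = 0 remainder 6
Reading remainders bottom-up:
= 0o60020


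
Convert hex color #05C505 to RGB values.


Hex: #05C505
R = 05₁₆ = 5
G = C5₁₆ = 197
B = 05₁₆ = 5
= RGB(5, 197, 5)


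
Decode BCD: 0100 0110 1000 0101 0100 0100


Each 4-bit group → digit:
  0100 → 4
  0110 → 6
  1000 → 8
  0101 → 5
  0100 → 4
  0100 → 4
= 468544


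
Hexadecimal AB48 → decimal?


Positional values:
Position 0: 8 × 16^0 = 8 × 1 = 8
Position 1: 4 × 16^1 = 4 × 16 = 64
Position 2: B × 16^2 = 11 × 256 = 2816
Position 3: A × 16^3 = 10 × 4096 = 40960
Sum = 8 + 64 + 2816 + 40960
= 43848


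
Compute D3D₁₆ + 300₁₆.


Align and add column by column (LSB to MSB, each column mod 16 with carry):
  0D3D
+ 0300
  ----
  col 0: D(13) + 0(0) + 0 (carry in) = 13 → D(13), carry out 0
  col 1: 3(3) + 0(0) + 0 (carry in) = 3 → 3(3), carry out 0
  col 2: D(13) + 3(3) + 0 (carry in) = 16 → 0(0), carry out 1
  col 3: 0(0) + 0(0) + 1 (carry in) = 1 → 1(1), carry out 0
Reading digits MSB→LSB: 103D
Strip leading zeros: 103D
= 0x103D
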